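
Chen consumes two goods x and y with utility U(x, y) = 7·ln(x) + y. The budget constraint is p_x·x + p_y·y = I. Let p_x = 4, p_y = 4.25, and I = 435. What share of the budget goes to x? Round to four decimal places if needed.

At the given prices: x* = 7·4.25/4 = 7.4375, and y* = 95.3529.
Expenditure on x: 4·7.4375 = 29.75; share = 0.0684.

share on x = 0.0684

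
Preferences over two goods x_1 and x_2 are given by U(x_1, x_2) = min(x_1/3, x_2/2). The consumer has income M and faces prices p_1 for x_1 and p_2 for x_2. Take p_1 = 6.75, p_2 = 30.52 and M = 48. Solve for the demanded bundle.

x_1* = 1.7714, x_2* = 1.181

Leontief preferences: the optimum is at the kink where x_1/3 = x_2/2, i.e. x_2 = (2/3)·x_1.
Budget: p_1·x_1 + p_2·(2/3)·x_1 = M, so (3·p_1 + 2·p_2)·x_1 = 3·M.
Demand: x_1*(p_1,p_2,M) = 3·M/(3·p_1 + 2·p_2), x_2* = 2·M/(3·p_1 + 2·p_2).
Here 3·6.75 + 2·30.52 = 81.29, giving x_1* = 1.7714 and x_2* = 1.181.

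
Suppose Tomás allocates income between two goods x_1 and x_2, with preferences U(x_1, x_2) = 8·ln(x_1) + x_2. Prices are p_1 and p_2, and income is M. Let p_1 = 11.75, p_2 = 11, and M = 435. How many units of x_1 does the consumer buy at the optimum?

At the given prices: x_1* = 8·11/11.75 = 7.4894.

x_1* = 7.4894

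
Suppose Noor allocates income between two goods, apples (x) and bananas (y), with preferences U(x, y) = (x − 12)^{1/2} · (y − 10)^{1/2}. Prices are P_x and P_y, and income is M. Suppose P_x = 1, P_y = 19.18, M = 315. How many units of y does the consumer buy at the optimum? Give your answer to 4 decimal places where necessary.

y* = 12.8989

This is Cobb-Douglas in (x−12, y−10): tangency gives 0.5·P_y·(y−10) = 0.5·P_x·(x−12).
Substituting into the budget: x* = 12 + 0.5·(M − 12·P_x − 10·P_y)/P_x, and y* = 10 + 0.5·(…)/P_y.
Discretionary income = 315 − 12·1 − 10·19.18 = 111.2; y* = 10 + 0.5·111.2/19.18 = 12.8989.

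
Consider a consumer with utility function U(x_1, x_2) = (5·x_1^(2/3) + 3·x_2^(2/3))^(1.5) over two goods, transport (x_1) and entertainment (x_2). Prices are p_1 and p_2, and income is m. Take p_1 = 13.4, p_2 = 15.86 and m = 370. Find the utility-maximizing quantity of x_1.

x_1* = 23.9232

MRS = MU_x_1/MU_x_2 = (5/3)·(x_2/x_1)^(1/3). Set equal to p_1/p_2.
Hence x_2/x_1 = ((3/5)·p_1/p_2)^(1/(1/3)), i.e. raised to the 3 power.
Substitute x_2 = (x_2/x_1)·x_1 into the budget: x_1* = m/(p_1 + p_2·(x_2/x_1)).
Numerically x_2/x_1 = 0.130274, so x_1* = 370/(13.4 + 15.86·0.130274) = 23.9232.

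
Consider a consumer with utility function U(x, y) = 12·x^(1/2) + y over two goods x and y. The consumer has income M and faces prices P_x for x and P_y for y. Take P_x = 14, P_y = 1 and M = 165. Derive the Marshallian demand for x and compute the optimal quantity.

Set MRS = P_x/P_y: 6·x^(−1/2) = P_x/P_y.
Solve: √x = 6·P_y/P_x, so x*(P_x,P_y) = (6·P_y/P_x)², and y* = (M − P_x·x*)/P_y.
Plugging in: x* = (6·1/14)² = 0.1837.

x* = 0.1837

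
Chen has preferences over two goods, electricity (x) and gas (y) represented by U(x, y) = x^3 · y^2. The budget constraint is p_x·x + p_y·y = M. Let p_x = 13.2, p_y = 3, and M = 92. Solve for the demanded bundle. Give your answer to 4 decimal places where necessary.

x* = 4.1818, y* = 12.2667

The MRS is (3/2)·y/x. Set MRS = p_x/p_y.
So 3·p_y·y = 2·p_x·x; combined with the budget, a share 0.6 of income goes to x.
Demand: x*(p_x,p_y,M) = 0.6·M/p_x and y* = 0.4·M/p_y.
At p_x=13.2, p_y=3, M=92: x* = 0.6·92/13.2 = 4.1818, y* = 12.2667.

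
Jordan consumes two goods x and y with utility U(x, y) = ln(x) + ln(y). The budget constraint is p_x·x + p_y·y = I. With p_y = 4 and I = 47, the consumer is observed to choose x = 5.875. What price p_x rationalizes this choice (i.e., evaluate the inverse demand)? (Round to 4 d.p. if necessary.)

The MRS is y/x. Set MRS = p_x/p_y.
Rearranging, p_y·y = p_x·x. Substituting into the budget gives p_x·x·(1 + 1) = I.
Demand: x*(p_x,p_y,I) = 0.5·I/p_x and y* = 0.5·I/p_y.
Set x* = 5.875 in the demand function and solve for p_x: p_x = 4.

p_x = 4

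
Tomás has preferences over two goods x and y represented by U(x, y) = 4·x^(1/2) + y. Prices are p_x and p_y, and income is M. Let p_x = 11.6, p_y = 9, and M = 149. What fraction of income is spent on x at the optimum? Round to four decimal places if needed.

share on x = 0.1875

Set MRS = p_x/p_y: 2·x^(−1/2) = p_x/p_y.
Thus x* = (2·p_y/p_x)² — independent of M — with the rest of income spent on y.
Plugging in: x* = (2·9/11.6)² = 2.4078, y* = 13.4521.
Expenditure on x: 11.6·2.4078 = 27.931; share = 0.1875.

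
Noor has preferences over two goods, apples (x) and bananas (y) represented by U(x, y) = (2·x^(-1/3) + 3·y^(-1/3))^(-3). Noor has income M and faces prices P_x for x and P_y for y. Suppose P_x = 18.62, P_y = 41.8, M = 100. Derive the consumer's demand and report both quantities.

x* = 2.0197, y* = 1.4927

From the CES first-order condition, (2/3)·(y/x)^(4/3) = P_x/P_y.
Solve for the ratio: y/x = [(3/2)·P_x/P_y]^(0.75).
With the ratio pinned down, the budget gives x* = M/(P_x + P_y·(y/x)) and y* = (y/x)·x*.
Numerically y/x = 0.739045, so x* = 100/(18.62 + 41.8·0.739045) = 2.0197 and y* = 0.739045·2.0197 = 1.4927.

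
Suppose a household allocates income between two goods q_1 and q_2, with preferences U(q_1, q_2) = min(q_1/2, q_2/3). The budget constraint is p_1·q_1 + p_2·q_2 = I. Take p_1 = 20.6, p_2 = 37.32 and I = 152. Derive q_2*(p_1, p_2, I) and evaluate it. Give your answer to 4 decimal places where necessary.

Demand: q_1*(p_1,p_2,I) = 2·I/(2·p_1 + 3·p_2), q_2* = 3·I/(2·p_1 + 3·p_2).
Here 2·20.6 + 3·37.32 = 153.16, giving q_2* = 2.9773.

q_2* = 2.9773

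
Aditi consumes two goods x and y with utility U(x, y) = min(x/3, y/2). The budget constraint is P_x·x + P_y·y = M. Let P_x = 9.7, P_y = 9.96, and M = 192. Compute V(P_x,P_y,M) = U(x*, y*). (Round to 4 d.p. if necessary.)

V = 3.9168

Demand: x*(P_x,P_y,M) = 3·M/(3·P_x + 2·P_y), y* = 2·M/(3·P_x + 2·P_y).
Here 3·9.7 + 2·9.96 = 49.02, giving x* = 11.7503 and y* = 7.8335.
Utility at the optimum: U(11.7503, 7.8335) = 3.9168.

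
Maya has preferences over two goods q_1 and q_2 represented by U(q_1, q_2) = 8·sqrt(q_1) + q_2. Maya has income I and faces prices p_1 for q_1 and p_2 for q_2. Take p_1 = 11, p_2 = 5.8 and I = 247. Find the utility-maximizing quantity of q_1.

Utility is quasi-linear in q_2; the FOC for q_1 is 4/√q_1 = p_1/p_2.
Thus q_1* = (4·p_2/p_1)² — independent of I — with the rest of income spent on q_2.
Plugging in: q_1* = (4·5.8/11)² = 4.4483.

q_1* = 4.4483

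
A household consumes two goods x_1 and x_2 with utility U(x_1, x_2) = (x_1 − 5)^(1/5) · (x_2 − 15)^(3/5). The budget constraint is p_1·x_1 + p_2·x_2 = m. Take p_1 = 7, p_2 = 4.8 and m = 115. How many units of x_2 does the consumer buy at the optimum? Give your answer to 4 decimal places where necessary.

x_2* = 16.25

Let x_1' = x_1−5, x_2' = x_2−15. MRS = (1/3)·x_2'/x_1' = p_1/p_2.
Substituting into the budget: x_1* = 5 + 0.25·(m − 5·p_1 − 15·p_2)/p_1, and x_2* = 15 + 0.75·(…)/p_2.
Discretionary income = 115 − 5·7 − 15·4.8 = 8; x_2* = 15 + 0.75·8/4.8 = 16.25.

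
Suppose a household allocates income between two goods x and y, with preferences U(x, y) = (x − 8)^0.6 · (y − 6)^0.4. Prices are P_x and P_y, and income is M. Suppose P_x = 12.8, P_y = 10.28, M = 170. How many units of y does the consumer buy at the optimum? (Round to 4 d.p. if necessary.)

y* = 6.2304

Let x' = x−8, y' = y−6. MRS = (3/2)·y'/x' = P_x/P_y.
Substituting into the budget: x* = 8 + 0.6·(M − 8·P_x − 6·P_y)/P_x, and y* = 6 + 0.4·(…)/P_y.
Discretionary income = 170 − 8·12.8 − 6·10.28 = 5.92; y* = 6 + 0.4·5.92/10.28 = 6.2304.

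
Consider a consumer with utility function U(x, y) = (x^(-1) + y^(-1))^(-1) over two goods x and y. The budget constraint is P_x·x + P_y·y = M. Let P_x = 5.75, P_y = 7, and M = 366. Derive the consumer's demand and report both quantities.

x* = 30.2622, y* = 27.4275

MU_x ∝ x^(-2), MU_y ∝ y^(-2), so MRS = (y/x)^(2) = P_x/P_y.
Hence y/x = (P_x/P_y)^(1/(2)), i.e. raised to the 0.5 power.
Substitute y = (y/x)·x into the budget: x* = M/(P_x + P_y·(y/x)).
Numerically y/x = 0.906327, so x* = 366/(5.75 + 7·0.906327) = 30.2622 and y* = 0.906327·30.2622 = 27.4275.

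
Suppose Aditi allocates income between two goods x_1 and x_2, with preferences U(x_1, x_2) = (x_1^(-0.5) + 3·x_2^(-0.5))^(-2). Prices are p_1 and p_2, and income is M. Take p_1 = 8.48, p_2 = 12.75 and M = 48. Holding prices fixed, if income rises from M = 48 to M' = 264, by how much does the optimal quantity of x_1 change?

Δx_1* = 7.5294

MU_x_1 ∝ x_1^(-1.5), MU_x_2 ∝ 3·x_2^(-1.5), so MRS = (1/3)·(x_2/x_1)^(1.5) = p_1/p_2.
Solve for the ratio: x_2/x_1 = [3·p_1/p_2]^(2/3).
With the ratio pinned down, the budget gives x_1* = M/(p_1 + p_2·(x_2/x_1)) and x_2* = (x_2/x_1)·x_1*.
Numerically x_2/x_1 = 1.58491, so x_1* = 48/(8.48 + 12.75·1.58491) = 1.6732.
At M' = 264: x_1* = 9.2026. Change: 9.2026 − 1.6732 = 7.5294.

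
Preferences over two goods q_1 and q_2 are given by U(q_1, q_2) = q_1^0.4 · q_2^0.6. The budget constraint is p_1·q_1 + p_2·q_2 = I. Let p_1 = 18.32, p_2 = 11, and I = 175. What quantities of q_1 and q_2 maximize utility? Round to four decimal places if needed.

q_1* = 3.821, q_2* = 9.5455

MU_q_1/MU_q_2 = (0.4·q_2)/(0.6·q_1); tangency sets this equal to p_1/p_2.
So 0.4·p_2·q_2 = 0.6·p_1·q_1; combined with the budget, a share 0.4 of income goes to q_1.
Demand: q_1*(p_1,p_2,I) = 0.4·I/p_1 and q_2* = 0.6·I/p_2.
At p_1=18.32, p_2=11, I=175: q_1* = 0.4·175/18.32 = 3.821, q_2* = 9.5455.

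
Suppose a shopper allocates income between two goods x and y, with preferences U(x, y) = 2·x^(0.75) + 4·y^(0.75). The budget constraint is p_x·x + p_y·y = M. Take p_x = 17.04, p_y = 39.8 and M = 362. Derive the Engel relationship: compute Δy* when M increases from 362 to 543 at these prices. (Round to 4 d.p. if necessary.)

MU_x ∝ 2·x^(-0.25), MU_y ∝ 4·y^(-0.25), so MRS = (1/2)·(y/x)^(0.25) = p_x/p_y.
Hence y/x = (2·p_x/p_y)^(1/(0.25)), i.e. raised to the 4 power.
With the ratio pinned down, the budget gives x* = M/(p_x + p_y·(y/x)) and y* = (y/x)·x*.
Numerically y/x = 0.537608, so x* = 362/(17.04 + 39.8·0.537608) = 9.4181 and y* = 0.537608·9.4181 = 5.0632.
At M' = 543: y* = 7.5948. Change: 7.5948 − 5.0632 = 2.5316.

Δy* = 2.5316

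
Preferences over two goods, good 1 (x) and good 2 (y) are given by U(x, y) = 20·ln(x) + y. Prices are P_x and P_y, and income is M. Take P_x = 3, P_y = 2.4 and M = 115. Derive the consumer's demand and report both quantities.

MU_x = 20/x, MU_y = 1. Tangency: 20/x = P_x/P_y.
So x*(P_x,P_y) = 20·P_y/P_x, independent of income; and y* = (M − 20·P_y)/P_y.
At the given prices: x* = 20·2.4/3 = 16, and y* = 27.9167.

x* = 16, y* = 27.9167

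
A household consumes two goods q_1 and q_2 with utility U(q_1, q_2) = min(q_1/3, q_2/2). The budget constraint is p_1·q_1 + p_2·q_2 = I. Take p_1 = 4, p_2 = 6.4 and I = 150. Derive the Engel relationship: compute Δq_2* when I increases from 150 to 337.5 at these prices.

With perfect complements, no substitution: consume in ratio q_1:q_2 = 3:2.
Budget: p_1·q_1 + p_2·(2/3)·q_1 = I, so (3·p_1 + 2·p_2)·q_1 = 3·I.
Demand: q_1*(p_1,p_2,I) = 3·I/(3·p_1 + 2·p_2), q_2* = 2·I/(3·p_1 + 2·p_2).
Here 3·4 + 2·6.4 = 24.8, giving q_2* = 12.0968.
At I' = 337.5: q_2* = 27.2177. Change: 27.2177 − 12.0968 = 15.121.

Δq_2* = 15.121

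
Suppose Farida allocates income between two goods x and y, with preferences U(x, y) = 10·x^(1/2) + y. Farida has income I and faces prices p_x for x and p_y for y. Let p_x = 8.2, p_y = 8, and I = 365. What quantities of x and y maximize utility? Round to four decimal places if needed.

Set MRS = p_x/p_y: 5·x^(−1/2) = p_x/p_y.
Solve: √x = 5·p_y/p_x, so x*(p_x,p_y) = (5·p_y/p_x)², and y* = (I − p_x·x*)/p_y.
Plugging in: x* = (5·8/8.2)² = 23.7954, y* = 21.2348.

x* = 23.7954, y* = 21.2348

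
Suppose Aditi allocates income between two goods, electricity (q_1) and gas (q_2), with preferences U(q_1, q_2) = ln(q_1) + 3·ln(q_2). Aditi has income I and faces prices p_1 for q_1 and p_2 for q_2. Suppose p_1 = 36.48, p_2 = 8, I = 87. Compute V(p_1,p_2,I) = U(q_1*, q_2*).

V = 5.7792

MU_q_1/MU_q_2 = (q_2)/(3·q_1); tangency sets this equal to p_1/p_2.
Rearranging, p_2·q_2 = 3·p_1·q_1. Substituting into the budget gives p_1·q_1·(1 + 3) = I.
Demand: q_1*(p_1,p_2,I) = 0.25·I/p_1 and q_2* = 0.75·I/p_2.
At p_1=36.48, p_2=8, I=87: q_1* = 0.25·87/36.48 = 0.5962, q_2* = 8.1562.
Utility at the optimum: U(0.5962, 8.1562) = 5.7792.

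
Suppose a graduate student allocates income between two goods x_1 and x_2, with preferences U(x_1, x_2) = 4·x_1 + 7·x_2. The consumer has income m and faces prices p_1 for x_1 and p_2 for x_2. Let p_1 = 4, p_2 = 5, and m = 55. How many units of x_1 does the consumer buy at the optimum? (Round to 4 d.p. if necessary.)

x_2 gives more utility per dollar, so spend all income on x_2: x_2* = m/p_2, x_1* = 0.
Numerically: x_1* = 0, x_2* = 11.

x_1* = 0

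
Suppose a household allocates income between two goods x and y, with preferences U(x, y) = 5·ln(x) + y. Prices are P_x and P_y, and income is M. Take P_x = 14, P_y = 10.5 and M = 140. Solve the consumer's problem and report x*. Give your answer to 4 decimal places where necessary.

MU_x = 5/x, MU_y = 1. Tangency: 5/x = P_x/P_y.
So x*(P_x,P_y) = 5·P_y/P_x, independent of income; and y* = (M − 5·P_y)/P_y.
At the given prices: x* = 5·10.5/14 = 3.75.

x* = 3.75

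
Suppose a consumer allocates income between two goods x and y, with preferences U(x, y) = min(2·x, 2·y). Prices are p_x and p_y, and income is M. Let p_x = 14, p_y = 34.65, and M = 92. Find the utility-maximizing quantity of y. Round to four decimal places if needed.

y* = 1.8911

Leontief preferences: the optimum is at the kink where x/2 = y/2, i.e. y = x.
Budget: p_x·x + p_y·x = M, so (2·p_x + 2·p_y)·x = 2·M.
Demand: x*(p_x,p_y,M) = 2·M/(2·p_x + 2·p_y), y* = 2·M/(2·p_x + 2·p_y).
Here 2·14 + 2·34.65 = 97.3, giving y* = 1.8911.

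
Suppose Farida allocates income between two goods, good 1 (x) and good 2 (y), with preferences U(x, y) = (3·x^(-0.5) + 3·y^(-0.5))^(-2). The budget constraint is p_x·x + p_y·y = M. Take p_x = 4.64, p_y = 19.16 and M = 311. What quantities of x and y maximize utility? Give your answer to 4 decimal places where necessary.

x* = 25.7364, y* = 9.9991

MRS = MU_x/MU_y = (y/x)^(1.5). Set equal to p_x/p_y.
Solve for the ratio: y/x = [p_x/p_y]^(2/3).
Substitute y = (y/x)·x into the budget: x* = M/(p_x + p_y·(y/x)).
Numerically y/x = 0.388521, so x* = 311/(4.64 + 19.16·0.388521) = 25.7364 and y* = 0.388521·25.7364 = 9.9991.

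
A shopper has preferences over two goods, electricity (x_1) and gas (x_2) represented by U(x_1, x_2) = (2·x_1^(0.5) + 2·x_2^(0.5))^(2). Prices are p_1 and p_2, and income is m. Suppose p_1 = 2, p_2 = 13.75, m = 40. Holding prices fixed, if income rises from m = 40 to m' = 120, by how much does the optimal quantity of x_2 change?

From the CES first-order condition, (x_2/x_1)^(0.5) = p_1/p_2.
Hence x_2/x_1 = (p_1/p_2)^(1/(0.5)), i.e. raised to the 2 power.
Substitute x_2 = (x_2/x_1)·x_1 into the budget: x_1* = m/(p_1 + p_2·(x_2/x_1)).
Numerically x_2/x_1 = 0.021157, so x_1* = 40/(2 + 13.75·0.021157) = 17.4603 and x_2* = 0.021157·17.4603 = 0.3694.
At m' = 120: x_2* = 1.1082. Change: 1.1082 − 0.3694 = 0.7388.

Δx_2* = 0.7388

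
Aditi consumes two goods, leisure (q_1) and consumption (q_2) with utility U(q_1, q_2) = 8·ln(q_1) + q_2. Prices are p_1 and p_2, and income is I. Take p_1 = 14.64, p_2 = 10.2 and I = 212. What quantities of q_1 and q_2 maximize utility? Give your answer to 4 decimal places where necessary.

So q_1*(p_1,p_2) = 8·p_2/p_1, independent of income; and q_2* = (I − 8·p_2)/p_2.
At the given prices: q_1* = 8·10.2/14.64 = 5.5738, and q_2* = 12.7843.

q_1* = 5.5738, q_2* = 12.7843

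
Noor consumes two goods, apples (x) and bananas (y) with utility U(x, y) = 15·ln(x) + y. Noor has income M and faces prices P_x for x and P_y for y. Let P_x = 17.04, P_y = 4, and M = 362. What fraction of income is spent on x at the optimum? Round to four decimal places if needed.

Set MRS = P_x/P_y: (15/x)/1 = P_x/P_y.
So x*(P_x,P_y) = 15·P_y/P_x, independent of income; and y* = (M − 15·P_y)/P_y.
At the given prices: x* = 15·4/17.04 = 3.5211, and y* = 75.5.
Expenditure on x: 17.04·3.5211 = 60; share = 0.1657.

share on x = 0.1657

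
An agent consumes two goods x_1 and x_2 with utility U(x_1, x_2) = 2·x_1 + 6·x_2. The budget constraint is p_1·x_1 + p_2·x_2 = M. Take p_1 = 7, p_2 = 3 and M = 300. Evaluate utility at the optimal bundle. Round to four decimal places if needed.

x_2 gives more utility per dollar, so spend all income on x_2: x_2* = M/p_2, x_1* = 0.
Numerically: x_1* = 0, x_2* = 100.
Utility at the optimum: U(0, 100) = 600.

V = 600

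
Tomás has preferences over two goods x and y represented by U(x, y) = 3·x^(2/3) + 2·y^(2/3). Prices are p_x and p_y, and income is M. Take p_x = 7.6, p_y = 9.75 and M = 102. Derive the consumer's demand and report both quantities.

MU_x ∝ 3·x^(-1/3), MU_y ∝ 2·y^(-1/3), so MRS = (3/2)·(y/x)^(1/3) = p_x/p_y.
Solve for the ratio: y/x = [(2/3)·p_x/p_y]^(3).
With the ratio pinned down, the budget gives x* = M/(p_x + p_y·(y/x)) and y* = (y/x)·x*.
Numerically y/x = 0.140331, so x* = 102/(7.6 + 9.75·0.140331) = 11.3735 and y* = 0.140331·11.3735 = 1.5961.

x* = 11.3735, y* = 1.5961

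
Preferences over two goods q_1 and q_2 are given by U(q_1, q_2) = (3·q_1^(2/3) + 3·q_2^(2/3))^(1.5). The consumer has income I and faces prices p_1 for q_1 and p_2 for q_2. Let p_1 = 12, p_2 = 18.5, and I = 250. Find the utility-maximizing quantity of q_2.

q_2* = 4.0019

From the CES first-order condition, (q_2/q_1)^(1/3) = p_1/p_2.
Hence q_2/q_1 = (p_1/p_2)^(1/(1/3)), i.e. raised to the 3 power.
Substitute q_2 = (q_2/q_1)·q_1 into the budget: q_1* = I/(p_1 + p_2·(q_2/q_1)).
Numerically q_2/q_1 = 0.272916, so q_1* = 250/(12 + 18.5·0.272916) = 14.6637 and q_2* = 0.272916·14.6637 = 4.0019.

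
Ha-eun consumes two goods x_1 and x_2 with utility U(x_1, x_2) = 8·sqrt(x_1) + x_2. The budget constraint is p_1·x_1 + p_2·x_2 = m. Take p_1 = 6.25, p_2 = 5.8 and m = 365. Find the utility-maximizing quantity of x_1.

x_1* = 13.7789

Set MRS = p_1/p_2: 4·x_1^(−1/2) = p_1/p_2.
Solve: √x_1 = 4·p_2/p_1, so x_1*(p_1,p_2) = (4·p_2/p_1)², and x_2* = (m − p_1·x_1*)/p_2.
Plugging in: x_1* = (4·5.8/6.25)² = 13.7789.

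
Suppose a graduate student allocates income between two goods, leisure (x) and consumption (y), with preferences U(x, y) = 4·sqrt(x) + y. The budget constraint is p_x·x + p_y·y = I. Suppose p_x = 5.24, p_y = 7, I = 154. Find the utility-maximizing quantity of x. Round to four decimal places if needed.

MU_x = 2/√x, MU_y = 1. Tangency: 2/√x = p_x/p_y.
Solve: √x = 2·p_y/p_x, so x*(p_x,p_y) = (2·p_y/p_x)², and y* = (I − p_x·x*)/p_y.
Plugging in: x* = (2·7/5.24)² = 7.1383.

x* = 7.1383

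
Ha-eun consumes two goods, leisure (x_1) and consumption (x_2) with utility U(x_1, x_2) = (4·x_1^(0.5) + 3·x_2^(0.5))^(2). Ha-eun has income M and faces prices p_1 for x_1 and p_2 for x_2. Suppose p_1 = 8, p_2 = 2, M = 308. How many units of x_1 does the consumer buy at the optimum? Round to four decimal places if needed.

MU_x_1 ∝ 4·x_1^(-0.5), MU_x_2 ∝ 3·x_2^(-0.5), so MRS = (4/3)·(x_2/x_1)^(0.5) = p_1/p_2.
Solve for the ratio: x_2/x_1 = [(3/4)·p_1/p_2]^(2).
Substitute x_2 = (x_2/x_1)·x_1 into the budget: x_1* = M/(p_1 + p_2·(x_2/x_1)).
Numerically x_2/x_1 = 9, so x_1* = 308/(8 + 2·9) = 11.8462.

x_1* = 11.8462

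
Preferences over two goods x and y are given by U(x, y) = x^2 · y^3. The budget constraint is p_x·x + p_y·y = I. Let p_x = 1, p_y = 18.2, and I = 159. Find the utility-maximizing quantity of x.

x* = 63.6

At p_x=1, p_y=18.2, I=159: x* = 0.4·159/1 = 63.6.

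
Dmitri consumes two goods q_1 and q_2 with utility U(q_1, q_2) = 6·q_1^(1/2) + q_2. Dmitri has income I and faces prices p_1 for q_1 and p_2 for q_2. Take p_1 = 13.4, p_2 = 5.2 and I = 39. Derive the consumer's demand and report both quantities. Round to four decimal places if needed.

Set MRS = p_1/p_2: 3·q_1^(−1/2) = p_1/p_2.
Thus q_1* = (3·p_2/p_1)² — independent of I — with the rest of income spent on q_2.
Plugging in: q_1* = (3·5.2/13.4)² = 1.3553, q_2* = 4.0075.

q_1* = 1.3553, q_2* = 4.0075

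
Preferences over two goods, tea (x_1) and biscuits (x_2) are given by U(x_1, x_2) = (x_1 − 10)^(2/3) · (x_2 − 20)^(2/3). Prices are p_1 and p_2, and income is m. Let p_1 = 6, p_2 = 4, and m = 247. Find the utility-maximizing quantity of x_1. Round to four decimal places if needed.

Let x_1' = x_1−10, x_2' = x_2−20. MRS = x_2'/x_1' = p_1/p_2.
Substituting into the budget: x_1* = 10 + 0.5·(m − 10·p_1 − 20·p_2)/p_1, and x_2* = 20 + 0.5·(…)/p_2.
Discretionary income = 247 − 10·6 − 20·4 = 107; x_1* = 10 + 0.5·107/6 = 18.9167.

x_1* = 18.9167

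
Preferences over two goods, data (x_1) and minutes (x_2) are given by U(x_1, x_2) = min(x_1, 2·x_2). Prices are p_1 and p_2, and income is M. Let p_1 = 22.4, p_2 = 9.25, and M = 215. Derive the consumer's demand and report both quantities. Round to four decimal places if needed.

x_1* = 7.9556, x_2* = 3.9778

Here 2·22.4 + 9.25 = 54.05, giving x_1* = 7.9556 and x_2* = 3.9778.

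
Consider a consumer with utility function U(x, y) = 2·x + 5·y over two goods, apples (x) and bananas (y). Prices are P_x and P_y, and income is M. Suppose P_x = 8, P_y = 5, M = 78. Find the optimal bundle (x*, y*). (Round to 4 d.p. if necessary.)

Linear utility — the consumer picks whichever good has higher MU/price: 2/8 = 0.25 vs 5/5 = 1.
y gives more utility per dollar, so spend all income on y: y* = M/P_y, x* = 0.
Numerically: x* = 0, y* = 15.6.

x* = 0, y* = 15.6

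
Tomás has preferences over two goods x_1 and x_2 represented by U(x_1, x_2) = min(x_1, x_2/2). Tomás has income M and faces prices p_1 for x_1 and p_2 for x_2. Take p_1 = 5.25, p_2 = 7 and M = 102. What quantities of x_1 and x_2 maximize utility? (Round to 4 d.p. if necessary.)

x_1* = 5.2987, x_2* = 10.5974

Here 5.25 + 2·7 = 19.25, giving x_1* = 5.2987 and x_2* = 10.5974.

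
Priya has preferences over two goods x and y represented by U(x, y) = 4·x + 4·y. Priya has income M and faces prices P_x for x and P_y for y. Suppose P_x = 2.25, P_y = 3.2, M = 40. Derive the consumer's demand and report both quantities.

x gives more utility per dollar, so spend all income on x: x* = M/P_x, y* = 0.
Numerically: x* = 17.7778, y* = 0.

x* = 17.7778, y* = 0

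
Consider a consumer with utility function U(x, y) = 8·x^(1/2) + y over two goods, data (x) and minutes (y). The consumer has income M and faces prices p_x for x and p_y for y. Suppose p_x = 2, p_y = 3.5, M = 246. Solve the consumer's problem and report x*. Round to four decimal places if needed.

Set MRS = p_x/p_y: 4·x^(−1/2) = p_x/p_y.
Solve: √x = 4·p_y/p_x, so x*(p_x,p_y) = (4·p_y/p_x)², and y* = (M − p_x·x*)/p_y.
Plugging in: x* = (4·3.5/2)² = 49.

x* = 49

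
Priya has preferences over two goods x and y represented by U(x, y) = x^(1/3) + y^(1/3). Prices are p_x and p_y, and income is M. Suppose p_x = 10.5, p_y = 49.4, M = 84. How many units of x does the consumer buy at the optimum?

x* = 5.4756

MU_x ∝ x^(-2/3), MU_y ∝ y^(-2/3), so MRS = (y/x)^(2/3) = p_x/p_y.
Hence y/x = (p_x/p_y)^(1/(2/3)), i.e. raised to the 1.5 power.
Substitute y = (y/x)·x into the budget: x* = M/(p_x + p_y·(y/x)).
Numerically y/x = 0.097993, so x* = 84/(10.5 + 49.4·0.097993) = 5.4756.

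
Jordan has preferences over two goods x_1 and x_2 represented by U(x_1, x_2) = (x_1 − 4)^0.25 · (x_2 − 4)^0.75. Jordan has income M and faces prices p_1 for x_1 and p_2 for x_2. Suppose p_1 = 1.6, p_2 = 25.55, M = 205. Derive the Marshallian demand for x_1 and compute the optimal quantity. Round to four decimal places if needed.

x_1* = 19.0625

MRS = (1/3)·(x_2−4)/(x_1−4). Tangency with p_1/p_2 gives x_2−4 = 3·(p_1/p_2)·(x_1−4).
Substituting into the budget: x_1* = 4 + 0.25·(M − 4·p_1 − 4·p_2)/p_1, and x_2* = 4 + 0.75·(…)/p_2.
Discretionary income = 205 − 4·1.6 − 4·25.55 = 96.4; x_1* = 4 + 0.25·96.4/1.6 = 19.0625.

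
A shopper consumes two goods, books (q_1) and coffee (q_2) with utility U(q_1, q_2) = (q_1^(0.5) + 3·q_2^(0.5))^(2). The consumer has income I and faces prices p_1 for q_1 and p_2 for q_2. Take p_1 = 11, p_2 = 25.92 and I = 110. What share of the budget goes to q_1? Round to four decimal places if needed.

MRS = MU_q_1/MU_q_2 = (1/3)·(q_2/q_1)^(0.5). Set equal to p_1/p_2.
Hence q_2/q_1 = (3·p_1/p_2)^(1/(0.5)), i.e. raised to the 2 power.
Substitute q_2 = (q_2/q_1)·q_1 into the budget: q_1* = I/(p_1 + p_2·(q_2/q_1)).
Numerically q_2/q_1 = 1.620906, so q_1* = 110/(11 + 25.92·1.620906) = 2.0749 and q_2* = 1.620906·2.0749 = 3.3633.
Expenditure on q_1: 11·2.0749 = 22.8242; share = 0.2075.

share on q_1 = 0.2075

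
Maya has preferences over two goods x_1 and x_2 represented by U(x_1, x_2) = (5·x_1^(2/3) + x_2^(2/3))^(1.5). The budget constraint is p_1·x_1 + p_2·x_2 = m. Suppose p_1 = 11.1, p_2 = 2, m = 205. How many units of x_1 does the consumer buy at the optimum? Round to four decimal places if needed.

MRS = MU_x_1/MU_x_2 = 5·(x_2/x_1)^(1/3). Set equal to p_1/p_2.
Hence x_2/x_1 = ((1/5)·p_1/p_2)^(1/(1/3)), i.e. raised to the 3 power.
With the ratio pinned down, the budget gives x_1* = m/(p_1 + p_2·(x_2/x_1)) and x_2* = (x_2/x_1)·x_1*.
Numerically x_2/x_1 = 1.367631, so x_1* = 205/(11.1 + 2·1.367631) = 14.8172.

x_1* = 14.8172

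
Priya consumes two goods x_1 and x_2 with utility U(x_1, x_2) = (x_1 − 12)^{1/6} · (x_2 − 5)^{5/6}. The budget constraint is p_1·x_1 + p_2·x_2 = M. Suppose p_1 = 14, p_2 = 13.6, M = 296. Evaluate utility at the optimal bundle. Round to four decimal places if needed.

This is Cobb-Douglas in (x_1−12, x_2−5): tangency gives 1/6·p_2·(x_2−5) = 5/6·p_1·(x_1−12).
After buying the subsistence bundle (12, 5), a share 1/6 of the remaining income goes to x_1: x_1* = 12 + 1/6·(M − 12p_1 − 5p_2)/p_1.
Discretionary income = 296 − 12·14 − 5·13.6 = 60; x_1* = 12 + 1/6·60/14 = 12.7143; x_2* = 5 + 5/6·60/13.6 = 8.6765.
Utility at the optimum: U(12.7143, 8.6765) = 2.7979.

V = 2.7979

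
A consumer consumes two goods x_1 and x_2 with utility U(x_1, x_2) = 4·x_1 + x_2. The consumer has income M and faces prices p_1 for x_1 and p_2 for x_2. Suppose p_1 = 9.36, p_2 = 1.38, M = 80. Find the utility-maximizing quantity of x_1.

x_1* = 0

Perfect substitutes: compare marginal utility per dollar. 4/p_1 vs 1/p_2 → 0.4274 vs 0.7246.
x_2 gives more utility per dollar, so spend all income on x_2: x_2* = M/p_2, x_1* = 0.
Numerically: x_1* = 0, x_2* = 57.971.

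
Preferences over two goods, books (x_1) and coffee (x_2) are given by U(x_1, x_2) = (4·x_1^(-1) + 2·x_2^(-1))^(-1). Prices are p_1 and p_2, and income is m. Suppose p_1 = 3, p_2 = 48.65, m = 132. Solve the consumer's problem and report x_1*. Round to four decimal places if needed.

Numerically x_2/x_1 = 0.175592, so x_1* = 132/(3 + 48.65·0.175592) = 11.436.

x_1* = 11.436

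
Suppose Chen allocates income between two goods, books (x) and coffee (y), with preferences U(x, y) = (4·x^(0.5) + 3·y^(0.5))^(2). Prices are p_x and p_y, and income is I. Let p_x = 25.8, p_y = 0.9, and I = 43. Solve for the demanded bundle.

MRS = MU_x/MU_y = (4/3)·(y/x)^(0.5). Set equal to p_x/p_y.
Solve for the ratio: y/x = [(3/4)·p_x/p_y]^(2).
With the ratio pinned down, the budget gives x* = I/(p_x + p_y·(y/x)) and y* = (y/x)·x*.
Numerically y/x = 462.25, so x* = 43/(25.8 + 0.9·462.25) = 0.0973 and y* = 462.25·0.0973 = 44.9878.

x* = 0.0973, y* = 44.9878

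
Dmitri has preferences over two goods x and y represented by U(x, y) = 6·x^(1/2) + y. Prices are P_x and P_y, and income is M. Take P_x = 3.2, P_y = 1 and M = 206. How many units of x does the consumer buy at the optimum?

x* = 0.8789

MU_x = 3/√x, MU_y = 1. Tangency: 3/√x = P_x/P_y.
Thus x* = (3·P_y/P_x)² — independent of M — with the rest of income spent on y.
Plugging in: x* = (3·1/3.2)² = 0.8789.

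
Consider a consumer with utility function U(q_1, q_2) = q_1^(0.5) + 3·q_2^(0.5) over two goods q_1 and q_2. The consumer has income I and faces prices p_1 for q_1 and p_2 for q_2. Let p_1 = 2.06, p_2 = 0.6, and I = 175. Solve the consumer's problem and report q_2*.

With the ratio pinned down, the budget gives q_1* = I/(p_1 + p_2·(q_2/q_1)) and q_2* = (q_2/q_1)·q_1*.
Numerically q_2/q_1 = 106.09, so q_1* = 175/(2.06 + 0.6·106.09) = 2.6631 and q_2* = 106.09·2.6631 = 282.5235.

q_2* = 282.5235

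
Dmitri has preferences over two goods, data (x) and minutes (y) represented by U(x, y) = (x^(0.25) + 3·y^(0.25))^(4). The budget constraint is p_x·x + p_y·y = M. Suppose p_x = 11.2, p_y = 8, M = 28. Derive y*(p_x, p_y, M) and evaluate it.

From the CES first-order condition, (1/3)·(y/x)^(0.75) = p_x/p_y.
Solve for the ratio: y/x = [3·p_x/p_y]^(4/3).
Substitute y = (y/x)·x into the budget: x* = M/(p_x + p_y·(y/x)).
Numerically y/x = 6.7764, so x* = 28/(11.2 + 8·6.7764) = 0.4281 and y* = 6.7764·0.4281 = 2.9007.

y* = 2.9007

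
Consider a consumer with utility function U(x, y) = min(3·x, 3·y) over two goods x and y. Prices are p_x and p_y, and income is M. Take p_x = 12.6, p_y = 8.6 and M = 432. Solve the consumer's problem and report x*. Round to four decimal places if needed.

x* = 20.3774

With perfect complements, no substitution: consume in ratio x:y = 3:3.
Budget: p_x·x + p_y·x = M, so (3·p_x + 3·p_y)·x = 3·M.
Demand: x*(p_x,p_y,M) = 3·M/(3·p_x + 3·p_y), y* = 3·M/(3·p_x + 3·p_y).
Here 3·12.6 + 3·8.6 = 63.6, giving x* = 20.3774.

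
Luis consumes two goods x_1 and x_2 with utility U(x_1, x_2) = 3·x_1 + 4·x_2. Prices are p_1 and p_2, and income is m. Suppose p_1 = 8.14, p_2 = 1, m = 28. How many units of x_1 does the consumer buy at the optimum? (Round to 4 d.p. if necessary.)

x_1* = 0

Linear utility — the consumer picks whichever good has higher MU/price: 3/8.14 = 0.3686 vs 4/1 = 4.
x_2 gives more utility per dollar, so spend all income on x_2: x_2* = m/p_2, x_1* = 0.
Numerically: x_1* = 0, x_2* = 28.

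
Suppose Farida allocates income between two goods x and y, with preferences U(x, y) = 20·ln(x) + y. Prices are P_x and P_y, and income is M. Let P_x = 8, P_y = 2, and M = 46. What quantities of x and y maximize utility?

So x*(P_x,P_y) = 20·P_y/P_x, independent of income; and y* = (M − 20·P_y)/P_y.
At the given prices: x* = 20·2/8 = 5, and y* = 3.

x* = 5, y* = 3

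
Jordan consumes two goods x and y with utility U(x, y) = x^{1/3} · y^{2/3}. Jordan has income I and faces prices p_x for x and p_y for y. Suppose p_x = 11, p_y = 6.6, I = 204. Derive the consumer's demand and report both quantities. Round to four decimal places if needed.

Tangency: MRS = (1/2)·y/x = p_x/p_y.
Rearranging, p_y·y = 2·p_x·x. Substituting into the budget gives p_x·x·(1 + 2) = I.
Demand: x*(p_x,p_y,I) = 1/3·I/p_x and y* = 2/3·I/p_y.
At p_x=11, p_y=6.6, I=204: x* = 1/3·204/11 = 6.1818, y* = 20.6061.

x* = 6.1818, y* = 20.6061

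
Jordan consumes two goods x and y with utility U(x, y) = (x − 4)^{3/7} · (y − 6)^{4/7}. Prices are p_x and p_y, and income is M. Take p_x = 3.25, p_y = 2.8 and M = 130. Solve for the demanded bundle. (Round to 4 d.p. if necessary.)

x* = 17.2132, y* = 26.449

MRS = (3/4)·(y−6)/(x−4). Tangency with p_x/p_y gives y−6 = (4/3)·(p_x/p_y)·(x−4).
After buying the subsistence bundle (4, 6), a share 3/7 of the remaining income goes to x: x* = 4 + 3/7·(M − 4p_x − 6p_y)/p_x.
Discretionary income = 130 − 4·3.25 − 6·2.8 = 100.2; x* = 4 + 3/7·100.2/3.25 = 17.2132; y* = 6 + 4/7·100.2/2.8 = 26.449.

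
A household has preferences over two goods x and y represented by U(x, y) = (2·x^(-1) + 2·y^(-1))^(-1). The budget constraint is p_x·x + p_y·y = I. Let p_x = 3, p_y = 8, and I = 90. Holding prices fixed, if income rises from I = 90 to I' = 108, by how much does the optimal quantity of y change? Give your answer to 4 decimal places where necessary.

From the CES first-order condition, (y/x)^(2) = p_x/p_y.
Hence y/x = (p_x/p_y)^(1/(2)), i.e. raised to the 0.5 power.
Substitute y = (y/x)·x into the budget: x* = I/(p_x + p_y·(y/x)).
Numerically y/x = 0.612372, so x* = 90/(3 + 8·0.612372) = 11.3939 and y* = 0.612372·11.3939 = 6.9773.
At I' = 108: y* = 8.3728. Change: 8.3728 − 6.9773 = 1.3955.

Δy* = 1.3955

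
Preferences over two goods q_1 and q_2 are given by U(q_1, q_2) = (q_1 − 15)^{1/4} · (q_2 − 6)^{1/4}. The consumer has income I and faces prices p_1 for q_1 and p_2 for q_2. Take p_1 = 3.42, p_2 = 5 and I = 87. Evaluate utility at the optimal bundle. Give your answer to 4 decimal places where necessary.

Substituting into the budget: q_1* = 15 + 0.5·(I − 15·p_1 − 6·p_2)/p_1, and q_2* = 6 + 0.5·(…)/p_2.
Discretionary income = 87 − 15·3.42 − 6·5 = 5.7; q_1* = 15 + 0.5·5.7/3.42 = 15.8333; q_2* = 6 + 0.5·5.7/5 = 6.57.
Utility at the optimum: U(15.8333, 6.57) = 0.8302.

V = 0.8302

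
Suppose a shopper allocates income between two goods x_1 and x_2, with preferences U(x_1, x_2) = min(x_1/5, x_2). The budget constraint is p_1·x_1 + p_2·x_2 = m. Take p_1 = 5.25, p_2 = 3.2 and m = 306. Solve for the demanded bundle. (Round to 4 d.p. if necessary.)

x_1* = 51.9525, x_2* = 10.3905

Leontief preferences: the optimum is at the kink where x_1/5 = x_2/1, i.e. x_2 = (1/5)·x_1.
Budget: p_1·x_1 + p_2·(1/5)·x_1 = m, so (5·p_1 + p_2)·x_1 = 5·m.
Demand: x_1*(p_1,p_2,m) = 5·m/(5·p_1 + p_2), x_2* = m/(5·p_1 + p_2).
Here 5·5.25 + 3.2 = 29.45, giving x_1* = 51.9525 and x_2* = 10.3905.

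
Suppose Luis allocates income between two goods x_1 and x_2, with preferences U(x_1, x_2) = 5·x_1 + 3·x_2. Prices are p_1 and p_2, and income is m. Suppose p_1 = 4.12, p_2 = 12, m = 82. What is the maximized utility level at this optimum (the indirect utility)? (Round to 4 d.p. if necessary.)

V = 99.5146

Linear utility — the consumer picks whichever good has higher MU/price: 5/4.12 = 1.2136 vs 3/12 = 0.25.
x_1 gives more utility per dollar, so spend all income on x_1: x_1* = m/p_1, x_2* = 0.
Numerically: x_1* = 19.9029, x_2* = 0.
Utility at the optimum: U(19.9029, 0) = 99.5146.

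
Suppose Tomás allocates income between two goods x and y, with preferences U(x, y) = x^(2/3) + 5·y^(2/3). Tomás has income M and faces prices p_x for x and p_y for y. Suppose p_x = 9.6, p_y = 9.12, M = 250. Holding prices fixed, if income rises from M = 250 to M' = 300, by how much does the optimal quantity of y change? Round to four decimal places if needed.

Δy* = 5.4432

MRS = MU_x/MU_y = (1/5)·(y/x)^(1/3). Set equal to p_x/p_y.
Hence y/x = (5·p_x/p_y)^(1/(1/3)), i.e. raised to the 3 power.
With the ratio pinned down, the budget gives x* = M/(p_x + p_y·(y/x)) and y* = (y/x)·x*.
Numerically y/x = 145.793847, so x* = 250/(9.6 + 9.12·145.793847) = 0.1867 and y* = 145.793847·0.1867 = 27.2158.
At M' = 300: y* = 32.6589. Change: 32.6589 − 27.2158 = 5.4432.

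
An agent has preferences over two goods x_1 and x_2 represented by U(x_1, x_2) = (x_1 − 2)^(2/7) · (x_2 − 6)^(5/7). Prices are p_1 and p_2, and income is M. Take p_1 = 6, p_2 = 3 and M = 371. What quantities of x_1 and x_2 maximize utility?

x_1* = 18.2381, x_2* = 87.1905

MRS = (2/5)·(x_2−6)/(x_1−2). Tangency with p_1/p_2 gives x_2−6 = (5/2)·(p_1/p_2)·(x_1−2).
After buying the subsistence bundle (2, 6), a share 2/7 of the remaining income goes to x_1: x_1* = 2 + 2/7·(M − 2p_1 − 6p_2)/p_1.
Discretionary income = 371 − 2·6 − 6·3 = 341; x_1* = 2 + 2/7·341/6 = 18.2381; x_2* = 6 + 5/7·341/3 = 87.1905.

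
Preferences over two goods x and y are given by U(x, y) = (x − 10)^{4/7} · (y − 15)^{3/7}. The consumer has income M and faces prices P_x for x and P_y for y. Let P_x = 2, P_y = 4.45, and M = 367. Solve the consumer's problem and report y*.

MRS = (4/3)·(y−15)/(x−10). Tangency with P_x/P_y gives y−15 = (3/4)·(P_x/P_y)·(x−10).
Substituting into the budget: x* = 10 + 4/7·(M − 10·P_x − 15·P_y)/P_x, and y* = 15 + 3/7·(…)/P_y.
Discretionary income = 367 − 10·2 − 15·4.45 = 280.25; y* = 15 + 3/7·280.25/4.45 = 41.9904.

y* = 41.9904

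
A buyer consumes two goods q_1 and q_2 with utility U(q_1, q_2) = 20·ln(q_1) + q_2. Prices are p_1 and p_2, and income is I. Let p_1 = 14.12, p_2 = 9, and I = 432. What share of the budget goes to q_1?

share on q_1 = 0.4167

Set MRS = p_1/p_2: (20/q_1)/1 = p_1/p_2.
So q_1*(p_1,p_2) = 20·p_2/p_1, independent of income; and q_2* = (I − 20·p_2)/p_2.
At the given prices: q_1* = 20·9/14.12 = 12.7479, and q_2* = 28.
Expenditure on q_1: 14.12·12.7479 = 180; share = 0.4167.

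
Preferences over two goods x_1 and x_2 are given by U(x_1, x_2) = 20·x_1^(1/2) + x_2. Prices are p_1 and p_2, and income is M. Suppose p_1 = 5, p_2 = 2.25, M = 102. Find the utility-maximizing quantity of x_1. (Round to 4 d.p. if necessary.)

x_1* = 20.25

MU_x_1 = 10/√x_1, MU_x_2 = 1. Tangency: 10/√x_1 = p_1/p_2.
Thus x_1* = (10·p_2/p_1)² — independent of M — with the rest of income spent on x_2.
Plugging in: x_1* = (10·2.25/5)² = 20.25.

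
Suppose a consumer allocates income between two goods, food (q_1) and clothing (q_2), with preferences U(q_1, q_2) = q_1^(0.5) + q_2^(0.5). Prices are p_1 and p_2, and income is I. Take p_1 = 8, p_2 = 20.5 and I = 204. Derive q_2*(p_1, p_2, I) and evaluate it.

q_2* = 2.7933

From the CES first-order condition, (q_2/q_1)^(0.5) = p_1/p_2.
Hence q_2/q_1 = (p_1/p_2)^(1/(0.5)), i.e. raised to the 2 power.
With the ratio pinned down, the budget gives q_1* = I/(p_1 + p_2·(q_2/q_1)) and q_2* = (q_2/q_1)·q_1*.
Numerically q_2/q_1 = 0.15229, so q_1* = 204/(8 + 20.5·0.15229) = 18.3421 and q_2* = 0.15229·18.3421 = 2.7933.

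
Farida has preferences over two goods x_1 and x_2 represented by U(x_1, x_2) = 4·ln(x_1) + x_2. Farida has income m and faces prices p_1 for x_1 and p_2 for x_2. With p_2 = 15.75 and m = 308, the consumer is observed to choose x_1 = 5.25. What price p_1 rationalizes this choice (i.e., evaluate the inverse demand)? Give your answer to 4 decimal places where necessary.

MU_x_1 = 4/x_1, MU_x_2 = 1. Tangency: 4/x_1 = p_1/p_2.
So x_1*(p_1,p_2) = 4·p_2/p_1, independent of income; and x_2* = (m − 4·p_2)/p_2.
Set x_1* = 5.25 in the demand function and solve for p_1: p_1 = 12.

p_1 = 12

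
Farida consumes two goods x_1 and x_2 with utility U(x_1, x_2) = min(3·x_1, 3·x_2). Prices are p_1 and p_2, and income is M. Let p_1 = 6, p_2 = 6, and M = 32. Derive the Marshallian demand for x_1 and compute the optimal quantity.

x_1* = 2.6667

Demand: x_1*(p_1,p_2,M) = 3·M/(3·p_1 + 3·p_2), x_2* = 3·M/(3·p_1 + 3·p_2).
Here 3·6 + 3·6 = 36, giving x_1* = 2.6667.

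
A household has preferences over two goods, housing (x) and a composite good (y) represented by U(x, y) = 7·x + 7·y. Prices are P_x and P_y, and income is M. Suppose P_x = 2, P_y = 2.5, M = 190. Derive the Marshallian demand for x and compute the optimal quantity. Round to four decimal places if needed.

x* = 95

Perfect substitutes: compare marginal utility per dollar. 7/P_x vs 7/P_y → 3.5 vs 2.8.
x gives more utility per dollar, so spend all income on x: x* = M/P_x, y* = 0.
Numerically: x* = 95, y* = 0.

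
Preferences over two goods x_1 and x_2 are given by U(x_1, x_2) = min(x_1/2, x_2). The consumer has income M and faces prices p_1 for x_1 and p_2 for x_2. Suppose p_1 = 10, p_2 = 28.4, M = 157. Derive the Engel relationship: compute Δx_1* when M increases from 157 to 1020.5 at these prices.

With perfect complements, no substitution: consume in ratio x_1:x_2 = 2:1.
Budget: p_1·x_1 + p_2·(1/2)·x_1 = M, so (2·p_1 + p_2)·x_1 = 2·M.
Demand: x_1*(p_1,p_2,M) = 2·M/(2·p_1 + p_2), x_2* = M/(2·p_1 + p_2).
Here 2·10 + 28.4 = 48.4, giving x_1* = 6.4876.
At M' = 1020.5: x_1* = 42.1694. Change: 42.1694 − 6.4876 = 35.6818.

Δx_1* = 35.6818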